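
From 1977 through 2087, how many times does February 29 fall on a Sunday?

Leap years in 1977–2087: 27 of them.
Feb 29 weekday advances by 5 (mod 7) from one leap year to the next four years later (or differs when a century non-leap intervenes).
Leap-day weekdays: 1980:Fri 1984:Wed 1988:Mon 1992:Sat 1996:Thu 2000:Tue 2004:Sun✓ 2008:Fri 2012:Wed 2016:Mon 2020:Sat 2024:Thu 2028:Tue 2032:Sun✓ 2036:Fri 2040:Wed 2044:Mon 2048:Sat 2052:Thu 2056:Tue 2060:Sun✓ 2064:Fri 2068:Wed 2072:Mon 2076:Sat 2080:Thu 2084:Tue
Sunday: 2004, 2032, 2060 → 3.

3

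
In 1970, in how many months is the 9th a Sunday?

1

Check the 9th of each month of 1970: Jan 9: Fri, Feb 9: Mon, Mar 9: Mon, Apr 9: Thu, May 9: Sat, Jun 9: Tue, Jul 9: Thu, Aug 9: Sun, Sep 9: Wed, Oct 9: Fri, Nov 9: Mon, Dec 9: Wed.
Sunday occurs in August — 1 month.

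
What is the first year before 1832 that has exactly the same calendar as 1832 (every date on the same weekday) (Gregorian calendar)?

1804

Two years share a calendar iff Jan 1 falls on the same weekday and both are leap or both are common. 1832: Jan 1 is Sunday, leap year.
1831: Jan 1 Saturday, common
1830: Jan 1 Friday, common
1829: Jan 1 Thursday, common
1828: Jan 1 Tuesday, leap
1827: Jan 1 Monday, common
1826: Jan 1 Sunday, common
1825: Jan 1 Saturday, common
1824: Jan 1 Thursday, leap
1823: Jan 1 Wednesday, common
1822: Jan 1 Tuesday, common
1821: Jan 1 Monday, common
1820: Jan 1 Saturday, leap
1819: Jan 1 Friday, common
1818: Jan 1 Thursday, common
1817: Jan 1 Wednesday, common
1816: Jan 1 Monday, leap
1815: Jan 1 Sunday, common
1814: Jan 1 Saturday, common
1813: Jan 1 Friday, common
1812: Jan 1 Wednesday, leap
1811: Jan 1 Tuesday, common
1810: Jan 1 Monday, common
1809: Jan 1 Sunday, common
1808: Jan 1 Friday, leap
1807: Jan 1 Thursday, common
1806: Jan 1 Wednesday, common
1805: Jan 1 Tuesday, common
1804: Jan 1 Sunday, leap
1804 matches on both conditions.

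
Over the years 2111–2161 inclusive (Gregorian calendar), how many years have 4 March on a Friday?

Track 4 March's weekday year by year (advancing +1, or +2 across a Feb 29):
  2111: Wed  2112: Fri (+2) ✓  2113: Sat (+1)  2114: Sun (+1)  2115: Mon (+1)
  2116: Wed (+2)  2117: Thu (+1)  2118: Fri (+1) ✓  2119: Sat (+1)  2120: Mon (+2)
  2121: Tue (+1)  2122: Wed (+1)  2123: Thu (+1)  2124: Sat (+2)  … (23 more years) …
  2148: Mon (+2)  2149: Tue (+1)  2150: Wed (+1)  2151: Thu (+1)  2152: Sat (+2)
  2153: Sun (+1)  2154: Mon (+1)  2155: Tue (+1)  2156: Thu (+2)  2157: Fri (+1) ✓
  2158: Sat (+1)  2159: Sun (+1)  2160: Tue (+2)  2161: Wed (+1)
Friday years: 2112, 2118, 2129, 2135, 2140, 2146, 2157 — 7 in total.

7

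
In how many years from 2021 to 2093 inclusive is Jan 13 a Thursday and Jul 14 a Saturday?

Check each year's weekday for Jan 13 and Jul 14:
  2021: Wed/Wed  2022: Thu/Thu  2023: Fri/Fri  2024: Sat/Sun  2025: Mon/Mon  2026: Tue/Tue  2027: Wed/Wed  2028: Thu/Fri  2029: Sat/Sat  2030: Sun/Sun  2031: Mon/Mon  2032: Tue/Wed  2033: Thu/Thu  2034: Fri/Fri  …(45 more)…  2080: Sat/Sun  2081: Mon/Mon  2082: Tue/Tue  2083: Wed/Wed  2084: Thu/Fri  2085: Sat/Sat  2086: Sun/Sun  2087: Mon/Mon  2088: Tue/Wed  2089: Thu/Thu  2090: Fri/Fri  2091: Sat/Sat  2092: Sun/Mon  2093: Tue/Tue
Both conditions hold in: no year — 0.

0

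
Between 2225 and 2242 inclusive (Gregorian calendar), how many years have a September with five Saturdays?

September has 30 days; it has five Saturdays when Saturday falls among the first (month-length − 28) days — i.e. when September 1 is one of Saturday/Friday.
September 1 by year: 2225:Thu 2226:Fri✓ 2227:Sat✓ 2228:Mon 2229:Tue 2230:Wed 2231:Thu 2232:Sat✓ 2233:Sun 2234:Mon 2235:Tue 2236:Thu 2237:Fri✓ 2238:Sat✓ 2239:Sun 2240:Tue 2241:Wed 2242:Thu
Years with five Saturdays: 2226, 2227, 2232, 2237, 2238 → 5.

5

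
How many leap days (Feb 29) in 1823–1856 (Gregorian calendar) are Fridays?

2

Leap years in 1823–1856: 9 of them.
Feb 29 weekday advances by 5 (mod 7) from one leap year to the next four years later (or differs when a century non-leap intervenes).
Leap-day weekdays: 1824:Sun 1828:Fri✓ 1832:Wed 1836:Mon 1840:Sat 1844:Thu 1848:Tue 1852:Sun 1856:Fri✓
Friday: 1828, 1856 → 2.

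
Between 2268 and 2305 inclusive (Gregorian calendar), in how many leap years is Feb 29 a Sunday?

1

Leap years in 2268–2305: 9 of them.
Feb 29 weekday advances by 5 (mod 7) from one leap year to the next four years later (or differs when a century non-leap intervenes).
Leap-day weekdays: 2268:Sat 2272:Thu 2276:Tue 2280:Sun✓ 2284:Fri 2288:Wed 2292:Mon 2296:Sat 2304:Mon
Sunday: 2280 → 1.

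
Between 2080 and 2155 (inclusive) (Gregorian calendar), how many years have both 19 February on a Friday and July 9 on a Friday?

9

Check each year's weekday for 19 February and July 9:
  2080: Mon/Tue  2081: Wed/Wed  2082: Thu/Thu  2083: Fri/Fri ✓  2084: Sat/Sun  2085: Mon/Mon  2086: Tue/Tue  2087: Wed/Wed  2088: Thu/Fri  2089: Sat/Sat  2090: Sun/Sun  2091: Mon/Mon  2092: Tue/Wed  2093: Thu/Thu  …(48 more)…  2142: Mon/Mon  2143: Tue/Tue  2144: Wed/Thu  2145: Fri/Fri ✓  2146: Sat/Sat  2147: Sun/Sun  2148: Mon/Tue  2149: Wed/Wed  2150: Thu/Thu  2151: Fri/Fri ✓  2152: Sat/Sun  2153: Mon/Mon  2154: Tue/Tue  2155: Wed/Wed
Both conditions hold in: 2083, 2094, 2100, 2106, 2117, 2123, 2134, 2145, 2151 — 9.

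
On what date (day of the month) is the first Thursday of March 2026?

5

March 1, 2026 is a Sunday, so the first Thursday is the 5th.
The first Thursday is 5 + 0 = 5.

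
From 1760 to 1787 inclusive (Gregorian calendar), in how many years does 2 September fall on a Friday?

Track 2 September's weekday year by year (advancing +1, or +2 across a Feb 29):
  1760: Tue  1761: Wed (+1)  1762: Thu (+1)  1763: Fri (+1) ✓  1764: Sun (+2)
  1765: Mon (+1)  1766: Tue (+1)  1767: Wed (+1)  1768: Fri (+2) ✓  1769: Sat (+1)
  1770: Sun (+1)  1771: Mon (+1)  1772: Wed (+2)  1773: Thu (+1)  1774: Fri (+1) ✓
  1775: Sat (+1)  1776: Mon (+2)  1777: Tue (+1)  1778: Wed (+1)  1779: Thu (+1)
  1780: Sat (+2)  1781: Sun (+1)  1782: Mon (+1)  1783: Tue (+1)  1784: Thu (+2)
  1785: Fri (+1) ✓  1786: Sat (+1)  1787: Sun (+1)
Friday years: 1763, 1768, 1774, 1785 — 4 in total.

4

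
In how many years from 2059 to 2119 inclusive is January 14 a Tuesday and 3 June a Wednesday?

2

Check each year's weekday for January 14 and 3 June:
  2059: Tue/Tue  2060: Wed/Thu  2061: Fri/Fri  2062: Sat/Sat  2063: Sun/Sun  2064: Mon/Tue  2065: Wed/Wed  2066: Thu/Thu  2067: Fri/Fri  2068: Sat/Sun  2069: Mon/Mon  2070: Tue/Tue  2071: Wed/Wed  2072: Thu/Fri  …(33 more)…  2106: Thu/Thu  2107: Fri/Fri  2108: Sat/Sun  2109: Mon/Mon  2110: Tue/Tue  2111: Wed/Wed  2112: Thu/Fri  2113: Sat/Sat  2114: Sun/Sun  2115: Mon/Mon  2116: Tue/Wed ✓  2117: Thu/Thu  2118: Fri/Fri  2119: Sat/Sat
Both conditions hold in: 2076, 2116 — 2.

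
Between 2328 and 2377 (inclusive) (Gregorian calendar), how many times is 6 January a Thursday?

Track 6 January's weekday year by year (advancing +1, or +2 across a Feb 29):
  2328: Fri  2329: Sun (+2)  2330: Mon (+1)  2331: Tue (+1)  2332: Wed (+1)
  2333: Fri (+2)  2334: Sat (+1)  2335: Sun (+1)  2336: Mon (+1)  2337: Wed (+2)
  2338: Thu (+1) ✓  2339: Fri (+1)  2340: Sat (+1)  2341: Mon (+2)  … (22 more years) …
  2364: Mon (+1)  2365: Wed (+2)  2366: Thu (+1) ✓  2367: Fri (+1)  2368: Sat (+1)
  2369: Mon (+2)  2370: Tue (+1)  2371: Wed (+1)  2372: Thu (+1) ✓  2373: Sat (+2)
  2374: Sun (+1)  2375: Mon (+1)  2376: Tue (+1)  2377: Thu (+2) ✓
Thursday years: 2338, 2344, 2349, 2355, 2366, 2372, 2377 — 7 in total.

7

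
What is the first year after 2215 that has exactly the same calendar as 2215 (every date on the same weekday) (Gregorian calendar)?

2226

Two years share a calendar iff Jan 1 falls on the same weekday and both are leap or both are common. 2215: Jan 1 is Sunday, common year.
2216: Jan 1 Monday, leap
2217: Jan 1 Wednesday, common
2218: Jan 1 Thursday, common
2219: Jan 1 Friday, common
2220: Jan 1 Saturday, leap
2221: Jan 1 Monday, common
2222: Jan 1 Tuesday, common
2223: Jan 1 Wednesday, common
2224: Jan 1 Thursday, leap
2225: Jan 1 Saturday, common
2226: Jan 1 Sunday, common
2226 matches on both conditions.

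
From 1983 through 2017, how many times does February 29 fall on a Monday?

2

Leap years in 1983–2017: 9 of them.
Feb 29 weekday advances by 5 (mod 7) from one leap year to the next four years later (or differs when a century non-leap intervenes).
Leap-day weekdays: 1984:Wed 1988:Mon✓ 1992:Sat 1996:Thu 2000:Tue 2004:Sun 2008:Fri 2012:Wed 2016:Mon✓
Monday: 1988, 2016 → 2.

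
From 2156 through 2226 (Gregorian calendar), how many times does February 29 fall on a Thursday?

2

Leap years in 2156–2226: 17 of them.
Feb 29 weekday advances by 5 (mod 7) from one leap year to the next four years later (or differs when a century non-leap intervenes).
Leap-day weekdays: 2156:Sun 2160:Fri 2164:Wed 2168:Mon 2172:Sat 2176:Thu✓ 2180:Tue 2184:Sun 2188:Fri 2192:Wed 2196:Mon 2204:Wed 2208:Mon 2212:Sat 2216:Thu✓ 2220:Tue 2224:Sun
Thursday: 2176, 2216 → 2.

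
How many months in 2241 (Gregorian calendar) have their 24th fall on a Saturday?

2

Check the 24th of each month of 2241: Jan 24: Sun, Feb 24: Wed, Mar 24: Wed, Apr 24: Sat, May 24: Mon, Jun 24: Thu, Jul 24: Sat, Aug 24: Tue, Sep 24: Fri, Oct 24: Sun, Nov 24: Wed, Dec 24: Fri.
Saturday occurs in April, July — 2 months.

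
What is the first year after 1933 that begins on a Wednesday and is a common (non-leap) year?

Jan 1 advances by 2 weekdays after a leap year and by 1 after a common year.
1933: Jan 1 is Sunday.
1934: Monday
1935: Tuesday
1936: Wednesday (leap)
1937: Friday
1938: Saturday
1939: Sunday
1940: Monday (leap)
1941: Wednesday
1941 begins on a Wednesday and is a common year.

1941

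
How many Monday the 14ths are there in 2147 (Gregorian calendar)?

Check the 14th of each month of 2147: Jan 14: Sat, Feb 14: Tue, Mar 14: Tue, Apr 14: Fri, May 14: Sun, Jun 14: Wed, Jul 14: Fri, Aug 14: Mon, Sep 14: Thu, Oct 14: Sat, Nov 14: Tue, Dec 14: Thu.
Monday occurs in August — 1 month.

1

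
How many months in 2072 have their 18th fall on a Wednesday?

1

Check the 18th of each month of 2072: Jan 18: Mon, Feb 18: Thu, Mar 18: Fri, Apr 18: Mon, May 18: Wed, Jun 18: Sat, Jul 18: Mon, Aug 18: Thu, Sep 18: Sun, Oct 18: Tue, Nov 18: Fri, Dec 18: Sun.
Wednesday occurs in May — 1 month.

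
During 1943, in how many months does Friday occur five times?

A month of length L has five Fridays iff its first Friday is on day ≤ L−28 (so day 1–3 in a 31-day month, 1–2 in a 30-day month, day 1 in a leap February).
Checking each month of 1943: Jan starts Fri (31d) ✓; Feb starts Mon (28d); Mar starts Mon (31d); Apr starts Thu (30d) ✓; May starts Sat (31d); Jun starts Tue (30d); Jul starts Thu (31d) ✓; Aug starts Sun (31d); Sep starts Wed (30d); Oct starts Fri (31d) ✓; Nov starts Mon (30d); Dec starts Wed (31d) ✓.
Five-Friday months: January, April, July, October, December → 5.

5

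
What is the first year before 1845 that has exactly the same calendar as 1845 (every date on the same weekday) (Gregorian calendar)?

Two years share a calendar iff Jan 1 falls on the same weekday and both are leap or both are common. 1845: Jan 1 is Wednesday, common year.
1844: Jan 1 Monday, leap
1843: Jan 1 Sunday, common
1842: Jan 1 Saturday, common
1841: Jan 1 Friday, common
1840: Jan 1 Wednesday, leap
1839: Jan 1 Tuesday, common
1838: Jan 1 Monday, common
1837: Jan 1 Sunday, common
1836: Jan 1 Friday, leap
1835: Jan 1 Thursday, common
1834: Jan 1 Wednesday, common
1834 matches on both conditions.

1834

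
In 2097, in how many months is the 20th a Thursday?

Check the 20th of each month of 2097: Jan 20: Sun, Feb 20: Wed, Mar 20: Wed, Apr 20: Sat, May 20: Mon, Jun 20: Thu, Jul 20: Sat, Aug 20: Tue, Sep 20: Fri, Oct 20: Sun, Nov 20: Wed, Dec 20: Fri.
Thursday occurs in June — 1 month.

1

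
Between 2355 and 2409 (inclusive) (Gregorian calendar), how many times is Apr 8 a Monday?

Track Apr 8's weekday year by year (advancing +1, or +2 across a Feb 29):
  2355: Fri  2356: Sun (+2)  2357: Mon (+1) ✓  2358: Tue (+1)  2359: Wed (+1)
  2360: Fri (+2)  2361: Sat (+1)  2362: Sun (+1)  2363: Mon (+1) ✓  2364: Wed (+2)
  2365: Thu (+1)  2366: Fri (+1)  2367: Sat (+1)  2368: Mon (+2) ✓  … (27 more years) …
  2396: Mon (+2) ✓  2397: Tue (+1)  2398: Wed (+1)  2399: Thu (+1)  2400: Sat (+2)
  2401: Sun (+1)  2402: Mon (+1) ✓  2403: Tue (+1)  2404: Thu (+2)  2405: Fri (+1)
  2406: Sat (+1)  2407: Sun (+1)  2408: Tue (+2)  2409: Wed (+1)
Monday years: 2357, 2363, 2368, 2374, 2385, 2391, 2396, 2402 — 8 in total.

8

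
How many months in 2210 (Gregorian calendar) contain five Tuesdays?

A month of length L has five Tuesdays iff its first Tuesday is on day ≤ L−28 (so day 1–3 in a 31-day month, 1–2 in a 30-day month, day 1 in a leap February).
Checking each month of 2210: Jan starts Mon (31d) ✓; Feb starts Thu (28d); Mar starts Thu (31d); Apr starts Sun (30d); May starts Tue (31d) ✓; Jun starts Fri (30d); Jul starts Sun (31d) ✓; Aug starts Wed (31d); Sep starts Sat (30d); Oct starts Mon (31d) ✓; Nov starts Thu (30d); Dec starts Sat (31d).
Five-Tuesday months: January, May, July, October → 4.

4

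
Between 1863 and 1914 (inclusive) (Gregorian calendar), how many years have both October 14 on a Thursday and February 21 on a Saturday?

Check each year's weekday for October 14 and February 21:
  1863: Wed/Sat  1864: Fri/Sun  1865: Sat/Tue  1866: Sun/Wed  1867: Mon/Thu  1868: Wed/Fri  1869: Thu/Sun  1870: Fri/Mon  1871: Sat/Tue  1872: Mon/Wed  1873: Tue/Fri  1874: Wed/Sat  1875: Thu/Sun  1876: Sat/Mon  …(24 more)…  1901: Mon/Thu  1902: Tue/Fri  1903: Wed/Sat  1904: Fri/Sun  1905: Sat/Tue  1906: Sun/Wed  1907: Mon/Thu  1908: Wed/Fri  1909: Thu/Sun  1910: Fri/Mon  1911: Sat/Tue  1912: Mon/Wed  1913: Tue/Fri  1914: Wed/Sat
Both conditions hold in: 1880 — 1.

1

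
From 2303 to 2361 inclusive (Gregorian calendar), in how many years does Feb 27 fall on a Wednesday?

8

Track Feb 27's weekday year by year (advancing +1, or +2 across a Feb 29):
  2303: Fri  2304: Sat (+1)  2305: Mon (+2)  2306: Tue (+1)  2307: Wed (+1) ✓
  2308: Thu (+1)  2309: Sat (+2)  2310: Sun (+1)  2311: Mon (+1)  2312: Tue (+1)
  2313: Thu (+2)  2314: Fri (+1)  2315: Sat (+1)  2316: Sun (+1)  … (31 more years) …
  2348: Fri (+1)  2349: Sun (+2)  2350: Mon (+1)  2351: Tue (+1)  2352: Wed (+1) ✓
  2353: Fri (+2)  2354: Sat (+1)  2355: Sun (+1)  2356: Mon (+1)  2357: Wed (+2) ✓
  2358: Thu (+1)  2359: Fri (+1)  2360: Sat (+1)  2361: Mon (+2)
Wednesday years: 2307, 2318, 2324, 2329, 2335, 2346, 2352, 2357 — 8 in total.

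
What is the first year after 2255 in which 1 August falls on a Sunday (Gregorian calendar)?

2258

From one year to the next, a fixed date's weekday advances by 1, or by 2 when a Feb 29 lies between the two dates.
2255: August 1 is Wednesday.
2256: Friday (+2)
2257: Saturday (+1)
2258: Sunday (+1)
1 August falls on a Sunday in 2258.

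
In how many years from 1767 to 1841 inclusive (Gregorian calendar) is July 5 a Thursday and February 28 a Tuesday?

3

Check each year's weekday for July 5 and February 28:
  1767: Sun/Sat  1768: Tue/Sun  1769: Wed/Tue  1770: Thu/Wed  1771: Fri/Thu  1772: Sun/Fri  1773: Mon/Sun  1774: Tue/Mon  1775: Wed/Tue  1776: Fri/Wed  1777: Sat/Fri  1778: Sun/Sat  1779: Mon/Sun  1780: Wed/Mon  …(47 more)…  1828: Sat/Thu  1829: Sun/Sat  1830: Mon/Sun  1831: Tue/Mon  1832: Thu/Tue ✓  1833: Fri/Thu  1834: Sat/Fri  1835: Sun/Sat  1836: Tue/Sun  1837: Wed/Tue  1838: Thu/Wed  1839: Fri/Thu  1840: Sun/Fri  1841: Mon/Sun
Both conditions hold in: 1792, 1804, 1832 — 3.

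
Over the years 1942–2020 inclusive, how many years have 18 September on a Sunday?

Track 18 September's weekday year by year (advancing +1, or +2 across a Feb 29):
  1942: Fri  1943: Sat (+1)  1944: Mon (+2)  1945: Tue (+1)  1946: Wed (+1)
  1947: Thu (+1)  1948: Sat (+2)  1949: Sun (+1) ✓  1950: Mon (+1)  1951: Tue (+1)
  1952: Thu (+2)  1953: Fri (+1)  1954: Sat (+1)  1955: Sun (+1) ✓  … (51 more years) …
  2007: Tue (+1)  2008: Thu (+2)  2009: Fri (+1)  2010: Sat (+1)  2011: Sun (+1) ✓
  2012: Tue (+2)  2013: Wed (+1)  2014: Thu (+1)  2015: Fri (+1)  2016: Sun (+2) ✓
  2017: Mon (+1)  2018: Tue (+1)  2019: Wed (+1)  2020: Fri (+2)
Sunday years: 1949, 1955, 1960, 1966, 1977, 1983, 1988, 1994, 2005, 2011, 2016 — 11 in total.

11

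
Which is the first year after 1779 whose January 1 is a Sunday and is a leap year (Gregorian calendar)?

Jan 1 advances by 2 weekdays after a leap year and by 1 after a common year.
1779: Jan 1 is Friday.
1780: Saturday (leap)
1781: Monday
1782: Tuesday
1783: Wednesday
1784: Thursday (leap)
1785: Saturday
1786: Sunday
1787: Monday
1788: Tuesday (leap)
1789: Thursday
1790: Friday
1791: Saturday
1792: Sunday (leap)
1792 begins on a Sunday and is a leap year.

1792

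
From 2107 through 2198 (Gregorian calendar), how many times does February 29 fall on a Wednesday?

4

Leap years in 2107–2198: 23 of them.
Feb 29 weekday advances by 5 (mod 7) from one leap year to the next four years later (or differs when a century non-leap intervenes).
Leap-day weekdays: 2108:Wed✓ 2112:Mon 2116:Sat 2120:Thu 2124:Tue 2128:Sun 2132:Fri 2136:Wed✓ 2140:Mon 2144:Sat 2148:Thu 2152:Tue 2156:Sun 2160:Fri 2164:Wed✓ 2168:Mon 2172:Sat 2176:Thu 2180:Tue 2184:Sun 2188:Fri 2192:Wed✓ 2196:Mon
Wednesday: 2108, 2136, 2164, 2192 → 4.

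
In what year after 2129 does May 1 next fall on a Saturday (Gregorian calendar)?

From one year to the next, a fixed date's weekday advances by 1, or by 2 when a Feb 29 lies between the two dates.
2129: May 1 is Sunday.
2130: Monday (+1)
2131: Tuesday (+1)
2132: Thursday (+2)
2133: Friday (+1)
2134: Saturday (+1)
May 1 falls on a Saturday in 2134.

2134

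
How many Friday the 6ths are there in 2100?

Check the 6th of each month of 2100: Jan 6: Wed, Feb 6: Sat, Mar 6: Sat, Apr 6: Tue, May 6: Thu, Jun 6: Sun, Jul 6: Tue, Aug 6: Fri, Sep 6: Mon, Oct 6: Wed, Nov 6: Sat, Dec 6: Mon.
Friday occurs in August — 1 month.

1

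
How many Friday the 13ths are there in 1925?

Check the 13th of each month of 1925: Jan 13: Tue, Feb 13: Fri, Mar 13: Fri, Apr 13: Mon, May 13: Wed, Jun 13: Sat, Jul 13: Mon, Aug 13: Thu, Sep 13: Sun, Oct 13: Tue, Nov 13: Fri, Dec 13: Sun.
Friday occurs in February, March, November — 3 months.

3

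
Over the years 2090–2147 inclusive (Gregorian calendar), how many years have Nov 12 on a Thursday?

9

Track Nov 12's weekday year by year (advancing +1, or +2 across a Feb 29):
  2090: Sun  2091: Mon (+1)  2092: Wed (+2)  2093: Thu (+1) ✓  2094: Fri (+1)
  2095: Sat (+1)  2096: Mon (+2)  2097: Tue (+1)  2098: Wed (+1)  2099: Thu (+1) ✓
  2100: Fri (+1)  2101: Sat (+1)  2102: Sun (+1)  2103: Mon (+1)  … (30 more years) …
  2134: Fri (+1)  2135: Sat (+1)  2136: Mon (+2)  2137: Tue (+1)  2138: Wed (+1)
  2139: Thu (+1) ✓  2140: Sat (+2)  2141: Sun (+1)  2142: Mon (+1)  2143: Tue (+1)
  2144: Thu (+2) ✓  2145: Fri (+1)  2146: Sat (+1)  2147: Sun (+1)
Thursday years: 2093, 2099, 2105, 2111, 2116, 2122, 2133, 2139, 2144 — 9 in total.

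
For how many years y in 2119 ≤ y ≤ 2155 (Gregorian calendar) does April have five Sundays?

11

April has 30 days; it has five Sundays when Sunday falls among the first (month-length − 28) days — i.e. when April 1 is one of Sunday/Saturday.
April 1 by year: 2119:Sat✓ 2120:Mon 2121:Tue 2122:Wed 2123:Thu 2124:Sat✓ 2125:Sun✓ 2126:Mon 2127:Tue 2128:Thu 2129:Fri 2130:Sat✓ 2131:Sun✓ 2132:Tue 2133:Wed …(7 more)… 2141:Sat✓ 2142:Sun✓ 2143:Mon 2144:Wed 2145:Thu 2146:Fri 2147:Sat✓ 2148:Mon 2149:Tue 2150:Wed 2151:Thu 2152:Sat✓ 2153:Sun✓ 2154:Mon 2155:Tue
Years with five Sundays: 2119, 2124, 2125, 2130, 2131, 2136, 2141, 2142, 2147, 2152, 2153 → 11.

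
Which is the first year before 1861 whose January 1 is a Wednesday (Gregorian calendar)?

Jan 1 advances by 2 weekdays after a leap year and by 1 after a common year.
1861: Jan 1 is Tuesday.
1860: Sunday (leap)
1859: Saturday
1858: Friday
1857: Thursday
1856: Tuesday (leap)
1855: Monday
1854: Sunday
1853: Saturday
1852: Thursday (leap)
1851: Wednesday
1851 begins on a Wednesday

1851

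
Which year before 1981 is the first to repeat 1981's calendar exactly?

1970

Two years share a calendar iff Jan 1 falls on the same weekday and both are leap or both are common. 1981: Jan 1 is Thursday, common year.
1980: Jan 1 Tuesday, leap
1979: Jan 1 Monday, common
1978: Jan 1 Sunday, common
1977: Jan 1 Saturday, common
1976: Jan 1 Thursday, leap
1975: Jan 1 Wednesday, common
1974: Jan 1 Tuesday, common
1973: Jan 1 Monday, common
1972: Jan 1 Saturday, leap
1971: Jan 1 Friday, common
1970: Jan 1 Thursday, common
1970 matches on both conditions.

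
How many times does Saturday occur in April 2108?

4

April 2108 has 30 days and begins on Sunday.
The first Saturday is April 7.
Saturdays fall on 7, 14, 21, 28 — that's 4.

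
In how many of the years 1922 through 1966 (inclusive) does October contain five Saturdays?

October has 31 days; it has five Saturdays when Saturday falls among the first (month-length − 28) days — i.e. when October 1 is one of Saturday/Friday/Thursday.
October 1 by year: 1922:Sun 1923:Mon 1924:Wed 1925:Thu✓ 1926:Fri✓ 1927:Sat✓ 1928:Mon 1929:Tue 1930:Wed 1931:Thu✓ 1932:Sat✓ 1933:Sun 1934:Mon 1935:Tue 1936:Thu✓ …(15 more)… 1952:Wed 1953:Thu✓ 1954:Fri✓ 1955:Sat✓ 1956:Mon 1957:Tue 1958:Wed 1959:Thu✓ 1960:Sat✓ 1961:Sun 1962:Mon 1963:Tue 1964:Thu✓ 1965:Fri✓ 1966:Sat✓
Years with five Saturdays: 1925, 1926, 1927, 1931, 1932, 1936, 1937, 1938, 1942, 1943, 1948, 1949, 1953, 1954, 1955, 1959, 1960, 1964, 1965, 1966 → 20.

20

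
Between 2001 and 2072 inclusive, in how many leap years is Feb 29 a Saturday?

Leap years in 2001–2072: 18 of them.
Feb 29 weekday advances by 5 (mod 7) from one leap year to the next four years later (or differs when a century non-leap intervenes).
Leap-day weekdays: 2004:Sun 2008:Fri 2012:Wed 2016:Mon 2020:Sat✓ 2024:Thu 2028:Tue 2032:Sun 2036:Fri 2040:Wed 2044:Mon 2048:Sat✓ 2052:Thu 2056:Tue 2060:Sun 2064:Fri 2068:Wed 2072:Mon
Saturday: 2020, 2048 → 2.

2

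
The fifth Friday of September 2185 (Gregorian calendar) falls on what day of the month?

September 1, 2185 is a Thursday, so the first Friday is the 2nd.
The fifth Friday is 2 + 28 = 30.

30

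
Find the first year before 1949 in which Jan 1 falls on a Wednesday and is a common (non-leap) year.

1947

Jan 1 advances by 2 weekdays after a leap year and by 1 after a common year.
1949: Jan 1 is Saturday.
1948: Thursday (leap)
1947: Wednesday
1947 begins on a Wednesday and is a common year.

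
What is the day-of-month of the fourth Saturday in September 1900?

September 1, 1900 is a Saturday, so the first Saturday is the 1st.
The fourth Saturday is 1 + 21 = 22.

22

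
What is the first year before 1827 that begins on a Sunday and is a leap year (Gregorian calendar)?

Jan 1 advances by 2 weekdays after a leap year and by 1 after a common year.
1827: Jan 1 is Monday.
1826: Sunday
1825: Saturday
1824: Thursday (leap)
1823: Wednesday
1822: Tuesday
1821: Monday
1820: Saturday (leap)
1819: Friday
1818: Thursday
1817: Wednesday
1816: Monday (leap)
1815: Sunday
1814: Saturday
1813: Friday
1812: Wednesday (leap)
1811: Tuesday
1810: Monday
1809: Sunday
1808: Friday (leap)
1807: Thursday
1806: Wednesday
1805: Tuesday
1804: Sunday (leap)
1804 begins on a Sunday and is a leap year.

1804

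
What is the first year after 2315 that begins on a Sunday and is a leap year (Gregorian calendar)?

2328

Jan 1 advances by 2 weekdays after a leap year and by 1 after a common year.
2315: Jan 1 is Friday.
2316: Saturday (leap)
2317: Monday
2318: Tuesday
2319: Wednesday
2320: Thursday (leap)
2321: Saturday
2322: Sunday
2323: Monday
2324: Tuesday (leap)
2325: Thursday
2326: Friday
2327: Saturday
2328: Sunday (leap)
2328 begins on a Sunday and is a leap year.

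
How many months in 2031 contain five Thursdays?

A month of length L has five Thursdays iff its first Thursday is on day ≤ L−28 (so day 1–3 in a 31-day month, 1–2 in a 30-day month, day 1 in a leap February).
Checking each month of 2031: Jan starts Wed (31d) ✓; Feb starts Sat (28d); Mar starts Sat (31d); Apr starts Tue (30d); May starts Thu (31d) ✓; Jun starts Sun (30d); Jul starts Tue (31d) ✓; Aug starts Fri (31d); Sep starts Mon (30d); Oct starts Wed (31d) ✓; Nov starts Sat (30d); Dec starts Mon (31d).
Five-Thursday months: January, May, July, October → 4.

4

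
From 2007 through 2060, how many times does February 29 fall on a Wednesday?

2

Leap years in 2007–2060: 14 of them.
Feb 29 weekday advances by 5 (mod 7) from one leap year to the next four years later (or differs when a century non-leap intervenes).
Leap-day weekdays: 2008:Fri 2012:Wed✓ 2016:Mon 2020:Sat 2024:Thu 2028:Tue 2032:Sun 2036:Fri 2040:Wed✓ 2044:Mon 2048:Sat 2052:Thu 2056:Tue 2060:Sun
Wednesday: 2012, 2040 → 2.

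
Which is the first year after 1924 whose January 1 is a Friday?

1926

Jan 1 advances by 2 weekdays after a leap year and by 1 after a common year.
1924: Jan 1 is Tuesday (leap).
1925: Thursday
1926: Friday
1926 begins on a Friday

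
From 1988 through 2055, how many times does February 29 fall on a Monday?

3

Leap years in 1988–2055: 17 of them.
Feb 29 weekday advances by 5 (mod 7) from one leap year to the next four years later (or differs when a century non-leap intervenes).
Leap-day weekdays: 1988:Mon✓ 1992:Sat 1996:Thu 2000:Tue 2004:Sun 2008:Fri 2012:Wed 2016:Mon✓ 2020:Sat 2024:Thu 2028:Tue 2032:Sun 2036:Fri 2040:Wed 2044:Mon✓ 2048:Sat 2052:Thu
Monday: 1988, 2016, 2044 → 3.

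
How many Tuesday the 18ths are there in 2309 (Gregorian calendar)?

1

Check the 18th of each month of 2309: Jan 18: Mon, Feb 18: Thu, Mar 18: Thu, Apr 18: Sun, May 18: Tue, Jun 18: Fri, Jul 18: Sun, Aug 18: Wed, Sep 18: Sat, Oct 18: Mon, Nov 18: Thu, Dec 18: Sat.
Tuesday occurs in May — 1 month.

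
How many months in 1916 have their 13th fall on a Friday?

Check the 13th of each month of 1916: Jan 13: Thu, Feb 13: Sun, Mar 13: Mon, Apr 13: Thu, May 13: Sat, Jun 13: Tue, Jul 13: Thu, Aug 13: Sun, Sep 13: Wed, Oct 13: Fri, Nov 13: Mon, Dec 13: Wed.
Friday occurs in October — 1 month.

1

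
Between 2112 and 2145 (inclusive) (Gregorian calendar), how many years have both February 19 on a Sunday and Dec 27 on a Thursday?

1

Check each year's weekday for February 19 and Dec 27:
  2112: Fri/Tue  2113: Sun/Wed  2114: Mon/Thu  2115: Tue/Fri  2116: Wed/Sun  2117: Fri/Mon  2118: Sat/Tue  2119: Sun/Wed  2120: Mon/Fri  2121: Wed/Sat  2122: Thu/Sun  2123: Fri/Mon  2124: Sat/Wed  2125: Mon/Thu  …(6 more)…  2132: Tue/Sat  2133: Thu/Sun  2134: Fri/Mon  2135: Sat/Tue  2136: Sun/Thu ✓  2137: Tue/Fri  2138: Wed/Sat  2139: Thu/Sun  2140: Fri/Tue  2141: Sun/Wed  2142: Mon/Thu  2143: Tue/Fri  2144: Wed/Sun  2145: Fri/Mon
Both conditions hold in: 2136 — 1.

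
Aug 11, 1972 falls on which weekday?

Friday

January 1, 1972 is a Saturday.
August 11 is day 224 of the year, i.e. 223 days after Jan 1.
223 mod 7 = 6, so advance 6 weekdays from Saturday: Friday.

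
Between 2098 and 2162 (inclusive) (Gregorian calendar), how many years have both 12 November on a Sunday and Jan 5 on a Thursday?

7

Check each year's weekday for 12 November and Jan 5:
  2098: Wed/Sun  2099: Thu/Mon  2100: Fri/Tue  2101: Sat/Wed  2102: Sun/Thu ✓  2103: Mon/Fri  2104: Wed/Sat  2105: Thu/Mon  2106: Fri/Tue  2107: Sat/Wed  2108: Mon/Thu  2109: Tue/Sat  2110: Wed/Sun  2111: Thu/Mon  …(37 more)…  2149: Wed/Sun  2150: Thu/Mon  2151: Fri/Tue  2152: Sun/Wed  2153: Mon/Fri  2154: Tue/Sat  2155: Wed/Sun  2156: Fri/Mon  2157: Sat/Wed  2158: Sun/Thu ✓  2159: Mon/Fri  2160: Wed/Sat  2161: Thu/Mon  2162: Fri/Tue
Both conditions hold in: 2102, 2113, 2119, 2130, 2141, 2147, 2158 — 7.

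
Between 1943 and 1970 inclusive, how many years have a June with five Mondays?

8

June has 30 days; it has five Mondays when Monday falls among the first (month-length − 28) days — i.e. when June 1 is one of Monday/Sunday.
June 1 by year: 1943:Tue 1944:Thu 1945:Fri 1946:Sat 1947:Sun✓ 1948:Tue 1949:Wed 1950:Thu 1951:Fri 1952:Sun✓ 1953:Mon✓ 1954:Tue 1955:Wed 1956:Fri 1957:Sat 1958:Sun✓ 1959:Mon✓ 1960:Wed 1961:Thu 1962:Fri 1963:Sat 1964:Mon✓ 1965:Tue 1966:Wed 1967:Thu 1968:Sat 1969:Sun✓ 1970:Mon✓
Years with five Mondays: 1947, 1952, 1953, 1958, 1959, 1964, 1969, 1970 → 8.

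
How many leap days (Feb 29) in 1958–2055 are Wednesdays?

3

Leap years in 1958–2055: 24 of them.
Feb 29 weekday advances by 5 (mod 7) from one leap year to the next four years later (or differs when a century non-leap intervenes).
Leap-day weekdays: 1960:Mon 1964:Sat 1968:Thu 1972:Tue 1976:Sun 1980:Fri 1984:Wed✓ 1988:Mon 1992:Sat 1996:Thu 2000:Tue 2004:Sun 2008:Fri 2012:Wed✓ 2016:Mon 2020:Sat 2024:Thu 2028:Tue 2032:Sun 2036:Fri 2040:Wed✓ 2044:Mon 2048:Sat 2052:Thu
Wednesday: 1984, 2012, 2040 → 3.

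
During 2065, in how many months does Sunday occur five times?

A month of length L has five Sundays iff its first Sunday is on day ≤ L−28 (so day 1–3 in a 31-day month, 1–2 in a 30-day month, day 1 in a leap February).
Checking each month of 2065: Jan starts Thu (31d); Feb starts Sun (28d); Mar starts Sun (31d) ✓; Apr starts Wed (30d); May starts Fri (31d) ✓; Jun starts Mon (30d); Jul starts Wed (31d); Aug starts Sat (31d) ✓; Sep starts Tue (30d); Oct starts Thu (31d); Nov starts Sun (30d) ✓; Dec starts Tue (31d).
Five-Sunday months: March, May, August, November → 4.

4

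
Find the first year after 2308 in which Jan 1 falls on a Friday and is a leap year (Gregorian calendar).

Jan 1 advances by 2 weekdays after a leap year and by 1 after a common year.
2308: Jan 1 is Wednesday (leap).
2309: Friday
2310: Saturday
2311: Sunday
2312: Monday (leap)
2313: Wednesday
2314: Thursday
2315: Friday
2316: Saturday (leap)
2317: Monday
2318: Tuesday
2319: Wednesday
2320: Thursday (leap)
2321: Saturday
2322: Sunday
2323: Monday
2324: Tuesday (leap)
2325: Thursday
2326: Friday
2327: Saturday
2328: Sunday (leap)
2329: Tuesday
2330: Wednesday
2331: Thursday
2332: Friday (leap)
2332 begins on a Friday and is a leap year.

2332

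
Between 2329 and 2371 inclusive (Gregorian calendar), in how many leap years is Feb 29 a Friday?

1

Leap years in 2329–2371: 10 of them.
Feb 29 weekday advances by 5 (mod 7) from one leap year to the next four years later (or differs when a century non-leap intervenes).
Leap-day weekdays: 2332:Mon 2336:Sat 2340:Thu 2344:Tue 2348:Sun 2352:Fri✓ 2356:Wed 2360:Mon 2364:Sat 2368:Thu
Friday: 2352 → 1.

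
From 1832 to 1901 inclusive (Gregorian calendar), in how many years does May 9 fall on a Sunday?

Track May 9's weekday year by year (advancing +1, or +2 across a Feb 29):
  1832: Wed  1833: Thu (+1)  1834: Fri (+1)  1835: Sat (+1)  1836: Mon (+2)
  1837: Tue (+1)  1838: Wed (+1)  1839: Thu (+1)  1840: Sat (+2)  1841: Sun (+1) ✓
  1842: Mon (+1)  1843: Tue (+1)  1844: Thu (+2)  1845: Fri (+1)  … (42 more years) …
  1888: Wed (+2)  1889: Thu (+1)  1890: Fri (+1)  1891: Sat (+1)  1892: Mon (+2)
  1893: Tue (+1)  1894: Wed (+1)  1895: Thu (+1)  1896: Sat (+2)  1897: Sun (+1) ✓
  1898: Mon (+1)  1899: Tue (+1)  1900: Wed (+1)  1901: Thu (+1)
Sunday years: 1841, 1847, 1852, 1858, 1869, 1875, 1880, 1886, 1897 — 9 in total.

9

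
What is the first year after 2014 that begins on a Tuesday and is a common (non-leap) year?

Jan 1 advances by 2 weekdays after a leap year and by 1 after a common year.
2014: Jan 1 is Wednesday.
2015: Thursday
2016: Friday (leap)
2017: Sunday
2018: Monday
2019: Tuesday
2019 begins on a Tuesday and is a common year.

2019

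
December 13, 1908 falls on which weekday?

January 1, 1908 is a Wednesday.
December 13 is day 348 of the year, i.e. 347 days after Jan 1.
347 mod 7 = 4, so advance 4 weekdays from Wednesday: Sunday.

Sunday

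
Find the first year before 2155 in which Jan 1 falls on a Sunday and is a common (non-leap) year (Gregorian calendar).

2147

Jan 1 advances by 2 weekdays after a leap year and by 1 after a common year.
2155: Jan 1 is Wednesday.
2154: Tuesday
2153: Monday
2152: Saturday (leap)
2151: Friday
2150: Thursday
2149: Wednesday
2148: Monday (leap)
2147: Sunday
2147 begins on a Sunday and is a common year.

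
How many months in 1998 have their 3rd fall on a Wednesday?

Check the 3rd of each month of 1998: Jan 3: Sat, Feb 3: Tue, Mar 3: Tue, Apr 3: Fri, May 3: Sun, Jun 3: Wed, Jul 3: Fri, Aug 3: Mon, Sep 3: Thu, Oct 3: Sat, Nov 3: Tue, Dec 3: Thu.
Wednesday occurs in June — 1 month.

1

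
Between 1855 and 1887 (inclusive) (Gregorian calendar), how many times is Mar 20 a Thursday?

Track Mar 20's weekday year by year (advancing +1, or +2 across a Feb 29):
  1855: Tue  1856: Thu (+2) ✓  1857: Fri (+1)  1858: Sat (+1)  1859: Sun (+1)
  1860: Tue (+2)  1861: Wed (+1)  1862: Thu (+1) ✓  1863: Fri (+1)  1864: Sun (+2)
  1865: Mon (+1)  1866: Tue (+1)  1867: Wed (+1)  1868: Fri (+2)  … (5 more years) …
  1874: Fri (+1)  1875: Sat (+1)  1876: Mon (+2)  1877: Tue (+1)  1878: Wed (+1)
  1879: Thu (+1) ✓  1880: Sat (+2)  1881: Sun (+1)  1882: Mon (+1)  1883: Tue (+1)
  1884: Thu (+2) ✓  1885: Fri (+1)  1886: Sat (+1)  1887: Sun (+1)
Thursday years: 1856, 1862, 1873, 1879, 1884 — 5 in total.

5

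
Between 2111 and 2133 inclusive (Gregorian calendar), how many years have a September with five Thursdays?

September has 30 days; it has five Thursdays when Thursday falls among the first (month-length − 28) days — i.e. when September 1 is one of Thursday/Wednesday.
September 1 by year: 2111:Tue 2112:Thu✓ 2113:Fri 2114:Sat 2115:Sun 2116:Tue 2117:Wed✓ 2118:Thu✓ 2119:Fri 2120:Sun 2121:Mon 2122:Tue 2123:Wed✓ 2124:Fri 2125:Sat 2126:Sun 2127:Mon 2128:Wed✓ 2129:Thu✓ 2130:Fri 2131:Sat 2132:Mon 2133:Tue
Years with five Thursdays: 2112, 2117, 2118, 2123, 2128, 2129 → 6.

6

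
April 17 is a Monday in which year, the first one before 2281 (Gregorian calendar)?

From one year to the next, a fixed date's weekday advances by 1, or by 2 when a Feb 29 lies between the two dates.
2281: April 17 is Sunday.
2280: Saturday (−1)
2279: Thursday (−2)
2278: Wednesday (−1)
2277: Tuesday (−1)
2276: Monday (−1)
April 17 falls on a Monday in 2276.

2276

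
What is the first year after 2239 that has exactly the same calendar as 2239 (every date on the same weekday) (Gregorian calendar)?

2250

Two years share a calendar iff Jan 1 falls on the same weekday and both are leap or both are common. 2239: Jan 1 is Tuesday, common year.
2240: Jan 1 Wednesday, leap
2241: Jan 1 Friday, common
2242: Jan 1 Saturday, common
2243: Jan 1 Sunday, common
2244: Jan 1 Monday, leap
2245: Jan 1 Wednesday, common
2246: Jan 1 Thursday, common
2247: Jan 1 Friday, common
2248: Jan 1 Saturday, leap
2249: Jan 1 Monday, common
2250: Jan 1 Tuesday, common
2250 matches on both conditions.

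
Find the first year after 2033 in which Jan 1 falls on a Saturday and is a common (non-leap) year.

2039

Jan 1 advances by 2 weekdays after a leap year and by 1 after a common year.
2033: Jan 1 is Saturday.
2034: Sunday
2035: Monday
2036: Tuesday (leap)
2037: Thursday
2038: Friday
2039: Saturday
2039 begins on a Saturday and is a common year.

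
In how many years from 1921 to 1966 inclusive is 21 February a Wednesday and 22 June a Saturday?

Check each year's weekday for 21 February and 22 June:
  1921: Mon/Wed  1922: Tue/Thu  1923: Wed/Fri  1924: Thu/Sun  1925: Sat/Mon  1926: Sun/Tue  1927: Mon/Wed  1928: Tue/Fri  1929: Thu/Sat  1930: Fri/Sun  1931: Sat/Mon  1932: Sun/Wed  1933: Tue/Thu  1934: Wed/Fri  …(18 more)…  1953: Sat/Mon  1954: Sun/Tue  1955: Mon/Wed  1956: Tue/Fri  1957: Thu/Sat  1958: Fri/Sun  1959: Sat/Mon  1960: Sun/Wed  1961: Tue/Thu  1962: Wed/Fri  1963: Thu/Sat  1964: Fri/Mon  1965: Sun/Tue  1966: Mon/Wed
Both conditions hold in: 1940 — 1.

1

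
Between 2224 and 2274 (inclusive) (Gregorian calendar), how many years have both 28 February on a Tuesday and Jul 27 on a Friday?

Check each year's weekday for 28 February and Jul 27:
  2224: Sat/Tue  2225: Mon/Wed  2226: Tue/Thu  2227: Wed/Fri  2228: Thu/Sun  2229: Sat/Mon  2230: Sun/Tue  2231: Mon/Wed  2232: Tue/Fri ✓  2233: Thu/Sat  2234: Fri/Sun  2235: Sat/Mon  2236: Sun/Wed  2237: Tue/Thu  …(23 more)…  2261: Thu/Sat  2262: Fri/Sun  2263: Sat/Mon  2264: Sun/Wed  2265: Tue/Thu  2266: Wed/Fri  2267: Thu/Sat  2268: Fri/Mon  2269: Sun/Tue  2270: Mon/Wed  2271: Tue/Thu  2272: Wed/Sat  2273: Fri/Sun  2274: Sat/Mon
Both conditions hold in: 2232, 2260 — 2.

2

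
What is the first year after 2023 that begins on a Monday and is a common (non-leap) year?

Jan 1 advances by 2 weekdays after a leap year and by 1 after a common year.
2023: Jan 1 is Sunday.
2024: Monday (leap)
2025: Wednesday
2026: Thursday
2027: Friday
2028: Saturday (leap)
2029: Monday
2029 begins on a Monday and is a common year.

2029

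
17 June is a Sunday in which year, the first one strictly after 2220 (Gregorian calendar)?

From one year to the next, a fixed date's weekday advances by 1, or by 2 when a Feb 29 lies between the two dates.
2220: June 17 is Saturday.
2221: Sunday (+1)
17 June falls on a Sunday in 2221.

2221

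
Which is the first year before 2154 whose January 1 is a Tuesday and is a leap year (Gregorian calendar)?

Jan 1 advances by 2 weekdays after a leap year and by 1 after a common year.
2154: Jan 1 is Tuesday.
2153: Monday
2152: Saturday (leap)
2151: Friday
2150: Thursday
2149: Wednesday
2148: Monday (leap)
2147: Sunday
2146: Saturday
2145: Friday
2144: Wednesday (leap)
2143: Tuesday
2142: Monday
2141: Sunday
2140: Friday (leap)
2139: Thursday
2138: Wednesday
2137: Tuesday
2136: Sunday (leap)
2135: Saturday
2134: Friday
2133: Thursday
2132: Tuesday (leap)
2132 begins on a Tuesday and is a leap year.

2132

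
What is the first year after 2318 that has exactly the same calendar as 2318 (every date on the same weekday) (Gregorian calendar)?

2329

Two years share a calendar iff Jan 1 falls on the same weekday and both are leap or both are common. 2318: Jan 1 is Tuesday, common year.
2319: Jan 1 Wednesday, common
2320: Jan 1 Thursday, leap
2321: Jan 1 Saturday, common
2322: Jan 1 Sunday, common
2323: Jan 1 Monday, common
2324: Jan 1 Tuesday, leap
2325: Jan 1 Thursday, common
2326: Jan 1 Friday, common
2327: Jan 1 Saturday, common
2328: Jan 1 Sunday, leap
2329: Jan 1 Tuesday, common
2329 matches on both conditions.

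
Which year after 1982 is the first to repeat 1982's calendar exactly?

1993

Two years share a calendar iff Jan 1 falls on the same weekday and both are leap or both are common. 1982: Jan 1 is Friday, common year.
1983: Jan 1 Saturday, common
1984: Jan 1 Sunday, leap
1985: Jan 1 Tuesday, common
1986: Jan 1 Wednesday, common
1987: Jan 1 Thursday, common
1988: Jan 1 Friday, leap
1989: Jan 1 Sunday, common
1990: Jan 1 Monday, common
1991: Jan 1 Tuesday, common
1992: Jan 1 Wednesday, leap
1993: Jan 1 Friday, common
1993 matches on both conditions.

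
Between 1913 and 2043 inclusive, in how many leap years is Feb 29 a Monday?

4

Leap years in 1913–2043: 32 of them.
Feb 29 weekday advances by 5 (mod 7) from one leap year to the next four years later (or differs when a century non-leap intervenes).
Leap-day weekdays: 1916:Tue 1920:Sun 1924:Fri 1928:Wed 1932:Mon✓ 1936:Sat 1940:Thu 1944:Tue 1948:Sun 1952:Fri 1956:Wed 1960:Mon✓ 1964:Sat …(6 more)… 1992:Sat 1996:Thu 2000:Tue 2004:Sun 2008:Fri 2012:Wed 2016:Mon✓ 2020:Sat 2024:Thu 2028:Tue 2032:Sun 2036:Fri 2040:Wed
Monday: 1932, 1960, 1988, 2016 → 4.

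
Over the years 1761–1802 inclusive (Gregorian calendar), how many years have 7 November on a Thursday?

Track 7 November's weekday year by year (advancing +1, or +2 across a Feb 29):
  1761: Sat  1762: Sun (+1)  1763: Mon (+1)  1764: Wed (+2)  1765: Thu (+1) ✓
  1766: Fri (+1)  1767: Sat (+1)  1768: Mon (+2)  1769: Tue (+1)  1770: Wed (+1)
  1771: Thu (+1) ✓  1772: Sat (+2)  1773: Sun (+1)  1774: Mon (+1)  … (14 more years) …
  1789: Sat (+1)  1790: Sun (+1)  1791: Mon (+1)  1792: Wed (+2)  1793: Thu (+1) ✓
  1794: Fri (+1)  1795: Sat (+1)  1796: Mon (+2)  1797: Tue (+1)  1798: Wed (+1)
  1799: Thu (+1) ✓  1800: Fri (+1)  1801: Sat (+1)  1802: Sun (+1)
Thursday years: 1765, 1771, 1776, 1782, 1793, 1799 — 6 in total.

6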